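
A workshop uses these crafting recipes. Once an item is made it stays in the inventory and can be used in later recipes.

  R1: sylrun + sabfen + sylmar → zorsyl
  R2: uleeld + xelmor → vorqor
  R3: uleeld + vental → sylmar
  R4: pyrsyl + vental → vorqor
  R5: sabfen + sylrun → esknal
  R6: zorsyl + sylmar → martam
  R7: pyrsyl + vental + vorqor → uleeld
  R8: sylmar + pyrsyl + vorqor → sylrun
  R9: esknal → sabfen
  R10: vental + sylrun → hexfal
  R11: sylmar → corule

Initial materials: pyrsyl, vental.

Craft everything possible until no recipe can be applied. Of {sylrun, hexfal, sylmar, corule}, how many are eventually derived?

4

Using R4, pyrsyl and vental make vorqor.
pyrsyl + vental + vorqor → uleeld (R7).
Using R3, uleeld and vental make sylmar.
sylmar + pyrsyl + vorqor → sylrun (R8).
sylmar → corule (R11).
Using R10, vental and sylrun make hexfal.
sylrun: reached.
hexfal: reached.
sylmar: reached.
corule: reached.
All 4 are reached.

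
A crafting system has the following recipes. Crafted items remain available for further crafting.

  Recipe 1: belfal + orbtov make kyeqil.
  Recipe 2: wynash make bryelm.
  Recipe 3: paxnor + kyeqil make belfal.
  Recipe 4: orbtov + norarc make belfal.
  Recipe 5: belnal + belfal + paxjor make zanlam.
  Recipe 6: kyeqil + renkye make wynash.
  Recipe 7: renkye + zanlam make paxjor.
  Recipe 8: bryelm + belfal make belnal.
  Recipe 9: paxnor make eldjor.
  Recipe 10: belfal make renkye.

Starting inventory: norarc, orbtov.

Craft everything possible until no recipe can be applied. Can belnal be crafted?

Yes

orbtov + norarc → belfal (Recipe 4).
Using Recipe 10, belfal makes renkye.
belfal + orbtov → kyeqil (Recipe 1).
kyeqil + renkye → wynash (Recipe 6).
Using Recipe 2, wynash makes bryelm.
bryelm + belfal → belnal (Recipe 8).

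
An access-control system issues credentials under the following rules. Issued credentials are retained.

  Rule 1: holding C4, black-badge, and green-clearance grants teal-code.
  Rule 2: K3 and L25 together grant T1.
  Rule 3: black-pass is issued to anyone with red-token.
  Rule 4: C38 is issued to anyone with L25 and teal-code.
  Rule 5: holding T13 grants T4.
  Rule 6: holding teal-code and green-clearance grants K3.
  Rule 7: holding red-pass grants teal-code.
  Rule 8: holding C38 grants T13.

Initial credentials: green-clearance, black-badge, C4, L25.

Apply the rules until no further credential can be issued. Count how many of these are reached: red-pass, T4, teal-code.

Holding C4, black-badge, and green-clearance grants teal-code (Rule 1).
Holding L25 and teal-code grants C38 (Rule 4).
Holding C38 grants T13 (Rule 8).
Holding T13 grants T4 (Rule 5).
No rule produces red-pass, and it is not given.
T4: reached.
teal-code: reached.
Reached: T4 and teal-code — 2 of the 3.

2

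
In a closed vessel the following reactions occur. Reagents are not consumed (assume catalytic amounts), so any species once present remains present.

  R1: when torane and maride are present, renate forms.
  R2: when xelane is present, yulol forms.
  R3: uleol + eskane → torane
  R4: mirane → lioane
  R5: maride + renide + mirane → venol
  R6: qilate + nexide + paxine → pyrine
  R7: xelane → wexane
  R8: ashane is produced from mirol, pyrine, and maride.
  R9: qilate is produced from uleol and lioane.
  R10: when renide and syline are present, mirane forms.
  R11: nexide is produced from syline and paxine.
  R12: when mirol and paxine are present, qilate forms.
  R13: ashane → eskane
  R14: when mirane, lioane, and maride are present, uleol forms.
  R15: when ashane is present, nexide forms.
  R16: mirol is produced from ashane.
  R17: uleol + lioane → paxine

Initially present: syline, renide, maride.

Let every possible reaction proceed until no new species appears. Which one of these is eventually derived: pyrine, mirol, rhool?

pyrine

renide and syline present → mirane forms (R10).
mirane present → lioane forms (R4).
mirane, lioane, and maride present → uleol forms (R14).
uleol and lioane present → paxine forms (R17).
uleol and lioane present → qilate forms (R9).
syline and paxine present → nexide forms (R11).
qilate, nexide, and paxine present → pyrine forms (R6).
mirol would need ashane (R16), but ashane never forms. No rule produces rhool, and it is not given.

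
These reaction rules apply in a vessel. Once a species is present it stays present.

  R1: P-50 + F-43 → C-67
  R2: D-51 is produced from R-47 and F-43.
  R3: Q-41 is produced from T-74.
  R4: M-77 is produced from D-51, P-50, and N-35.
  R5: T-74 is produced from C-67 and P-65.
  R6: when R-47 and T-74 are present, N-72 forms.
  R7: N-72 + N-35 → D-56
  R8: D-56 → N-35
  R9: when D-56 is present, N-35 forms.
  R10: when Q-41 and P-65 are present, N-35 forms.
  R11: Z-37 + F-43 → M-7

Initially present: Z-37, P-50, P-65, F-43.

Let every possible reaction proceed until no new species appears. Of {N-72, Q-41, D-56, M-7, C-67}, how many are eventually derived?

3

Z-37 and F-43 present → M-7 forms (R11).
P-50 and F-43 present → C-67 forms (R1).
C-67 and P-65 present → T-74 forms (R5).
T-74 present → Q-41 forms (R3).
N-72 would need R-47 and T-74 (R6), but R-47 never forms.
Q-41: reached.
D-56 would need N-72 and N-35 (R7), but N-72 never forms.
M-7: reached.
C-67: reached.
Reached: Q-41, M-7, and C-67 — 3 of the 5.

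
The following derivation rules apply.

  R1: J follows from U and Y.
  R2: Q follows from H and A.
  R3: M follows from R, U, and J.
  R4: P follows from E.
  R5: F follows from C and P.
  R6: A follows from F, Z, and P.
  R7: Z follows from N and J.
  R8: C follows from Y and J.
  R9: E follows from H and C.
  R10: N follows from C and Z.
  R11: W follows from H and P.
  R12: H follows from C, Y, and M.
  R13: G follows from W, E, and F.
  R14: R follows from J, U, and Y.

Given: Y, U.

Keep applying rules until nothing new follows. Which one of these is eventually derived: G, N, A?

From U and Y, R1 gives J.
J, U, and Y hold, so R follows (R14).
From Y and J, R8 gives C.
R, U, and J hold, so M follows (R3).
C, Y, and M hold, so H follows (R12).
H and C hold, so E follows (R9).
From E, R4 gives P.
C and P hold, so F follows (R5).
From H and P, R11 gives W.
W, E, and F hold, so G follows (R13).
N would need C and Z (R10), but Z is never established. A would need F, Z, and P (R6), but Z is never established.

G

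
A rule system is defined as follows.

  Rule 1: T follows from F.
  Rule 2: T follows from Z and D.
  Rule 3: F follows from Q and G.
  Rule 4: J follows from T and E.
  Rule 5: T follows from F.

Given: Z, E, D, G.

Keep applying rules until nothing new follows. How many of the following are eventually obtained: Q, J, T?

2

From Z and D, Rule 2 gives T.
From T and E, Rule 4 gives J.
No rule produces Q, and it is not given.
J: reached.
T: reached.
Reached: J and T — 2 of the 3.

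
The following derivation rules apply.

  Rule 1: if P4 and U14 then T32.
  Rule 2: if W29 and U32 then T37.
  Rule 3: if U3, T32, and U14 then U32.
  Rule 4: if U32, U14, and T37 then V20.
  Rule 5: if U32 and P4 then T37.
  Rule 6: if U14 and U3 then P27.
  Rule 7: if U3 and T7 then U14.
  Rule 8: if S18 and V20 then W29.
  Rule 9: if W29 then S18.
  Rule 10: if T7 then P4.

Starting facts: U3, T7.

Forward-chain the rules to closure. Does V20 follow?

Yes

U3 and T7 hold, so U14 follows (Rule 7).
From T7, Rule 10 gives P4.
P4 and U14 hold, so T32 follows (Rule 1).
From U3, T32, and U14, Rule 3 gives U32.
From U32 and P4, Rule 5 gives T37.
From U32, U14, and T37, Rule 4 gives V20.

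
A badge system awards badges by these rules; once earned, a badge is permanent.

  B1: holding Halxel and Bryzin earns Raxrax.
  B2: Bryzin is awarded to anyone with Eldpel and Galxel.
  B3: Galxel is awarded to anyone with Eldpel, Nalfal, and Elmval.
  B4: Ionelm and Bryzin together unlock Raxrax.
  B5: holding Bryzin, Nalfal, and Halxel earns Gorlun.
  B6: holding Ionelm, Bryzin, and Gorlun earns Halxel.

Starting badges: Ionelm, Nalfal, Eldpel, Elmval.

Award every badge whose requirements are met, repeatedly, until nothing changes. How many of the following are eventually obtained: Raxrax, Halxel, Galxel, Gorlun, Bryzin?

3

With Eldpel, Nalfal, and Elmval, Galxel is earned (B3).
With Eldpel and Galxel, Bryzin is earned (B2).
With Ionelm and Bryzin, Raxrax is earned (B4).
Raxrax: reached.
Halxel would need Ionelm, Bryzin, and Gorlun (B6), but Gorlun is never earned.
Galxel: reached.
Gorlun would need Bryzin, Nalfal, and Halxel (B5), but Halxel is never earned.
Bryzin: reached.
Reached: Raxrax, Galxel, and Bryzin — 3 of the 5.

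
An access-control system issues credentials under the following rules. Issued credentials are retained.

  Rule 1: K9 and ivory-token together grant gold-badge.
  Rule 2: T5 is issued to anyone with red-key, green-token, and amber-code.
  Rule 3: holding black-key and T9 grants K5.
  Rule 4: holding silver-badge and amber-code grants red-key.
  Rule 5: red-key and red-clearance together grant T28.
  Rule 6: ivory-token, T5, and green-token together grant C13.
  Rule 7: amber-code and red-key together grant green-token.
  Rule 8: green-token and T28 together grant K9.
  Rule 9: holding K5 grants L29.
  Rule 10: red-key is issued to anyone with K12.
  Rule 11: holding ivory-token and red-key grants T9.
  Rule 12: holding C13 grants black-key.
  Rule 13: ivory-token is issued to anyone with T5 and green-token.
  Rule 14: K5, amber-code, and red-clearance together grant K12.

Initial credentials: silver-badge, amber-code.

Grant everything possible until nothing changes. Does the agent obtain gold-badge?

gold-badge would need K9 and ivory-token (Rule 1), but K9 is never granted.

No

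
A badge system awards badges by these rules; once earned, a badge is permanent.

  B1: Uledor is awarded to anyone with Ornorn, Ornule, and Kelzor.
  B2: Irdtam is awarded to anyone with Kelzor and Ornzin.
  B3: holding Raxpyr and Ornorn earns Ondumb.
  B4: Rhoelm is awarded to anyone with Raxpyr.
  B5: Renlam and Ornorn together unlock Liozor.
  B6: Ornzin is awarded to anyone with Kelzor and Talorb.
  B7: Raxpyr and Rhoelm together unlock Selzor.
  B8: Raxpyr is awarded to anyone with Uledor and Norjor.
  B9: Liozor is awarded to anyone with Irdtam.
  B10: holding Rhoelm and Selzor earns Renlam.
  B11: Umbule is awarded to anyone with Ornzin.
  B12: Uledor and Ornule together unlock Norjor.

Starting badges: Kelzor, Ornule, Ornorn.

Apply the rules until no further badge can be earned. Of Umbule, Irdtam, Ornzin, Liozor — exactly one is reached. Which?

With Ornorn, Ornule, and Kelzor, Uledor is earned (B1).
With Uledor and Ornule, Norjor is earned (B12).
With Uledor and Norjor, Raxpyr is earned (B8).
With Raxpyr, Rhoelm is earned (B4).
With Raxpyr and Rhoelm, Selzor is earned (B7).
With Rhoelm and Selzor, Renlam is earned (B10).
With Renlam and Ornorn, Liozor is earned (B5).
Irdtam would need Kelzor and Ornzin (B2), but Ornzin is never earned. Ornzin would need Kelzor and Talorb (B6), but Talorb is never earned. Umbule would need Ornzin (B11), but Ornzin is never earned.

Liozor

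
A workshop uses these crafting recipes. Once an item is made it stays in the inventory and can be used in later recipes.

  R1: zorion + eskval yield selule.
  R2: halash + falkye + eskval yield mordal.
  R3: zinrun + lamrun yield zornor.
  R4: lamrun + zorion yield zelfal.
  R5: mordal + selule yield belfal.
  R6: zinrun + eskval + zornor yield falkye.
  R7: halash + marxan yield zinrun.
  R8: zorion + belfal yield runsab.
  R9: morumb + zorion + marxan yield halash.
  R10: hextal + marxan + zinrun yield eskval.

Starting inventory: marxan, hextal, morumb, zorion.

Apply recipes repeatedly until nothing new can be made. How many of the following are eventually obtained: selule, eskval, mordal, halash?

3

Using R9, morumb, zorion, and marxan make halash.
halash + marxan → zinrun (R7).
hextal + marxan + zinrun → eskval (R10).
Using R1, zorion and eskval make selule.
selule: reached.
eskval: reached.
mordal would need halash, falkye, and eskval (R2), but falkye is never obtained.
halash: reached.
Reached: selule, eskval, and halash — 3 of the 4.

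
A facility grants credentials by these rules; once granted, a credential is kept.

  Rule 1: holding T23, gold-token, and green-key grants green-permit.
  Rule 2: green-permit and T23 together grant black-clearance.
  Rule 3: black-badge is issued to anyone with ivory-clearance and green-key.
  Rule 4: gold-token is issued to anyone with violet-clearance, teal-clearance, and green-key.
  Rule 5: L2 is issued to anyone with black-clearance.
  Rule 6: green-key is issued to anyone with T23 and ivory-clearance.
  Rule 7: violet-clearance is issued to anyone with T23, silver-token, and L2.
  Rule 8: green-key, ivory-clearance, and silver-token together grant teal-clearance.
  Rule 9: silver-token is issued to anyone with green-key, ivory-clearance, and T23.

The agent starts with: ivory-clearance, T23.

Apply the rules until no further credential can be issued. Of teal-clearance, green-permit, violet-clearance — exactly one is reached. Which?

teal-clearance

Holding T23 and ivory-clearance grants green-key (Rule 6).
Holding green-key, ivory-clearance, and T23 grants silver-token (Rule 9).
Holding green-key, ivory-clearance, and silver-token grants teal-clearance (Rule 8).
violet-clearance would need T23, silver-token, and L2 (Rule 7), but L2 is never granted. green-permit would need T23, gold-token, and green-key (Rule 1), but gold-token is never granted.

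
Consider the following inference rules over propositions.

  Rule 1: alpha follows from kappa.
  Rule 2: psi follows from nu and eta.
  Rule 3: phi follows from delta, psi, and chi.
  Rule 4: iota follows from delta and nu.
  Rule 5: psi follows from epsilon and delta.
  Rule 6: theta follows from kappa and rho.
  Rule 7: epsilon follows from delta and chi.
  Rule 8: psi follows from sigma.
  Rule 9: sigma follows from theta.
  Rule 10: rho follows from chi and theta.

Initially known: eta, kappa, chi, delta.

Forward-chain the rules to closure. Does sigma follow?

No

sigma would need theta (Rule 9), but theta is never established.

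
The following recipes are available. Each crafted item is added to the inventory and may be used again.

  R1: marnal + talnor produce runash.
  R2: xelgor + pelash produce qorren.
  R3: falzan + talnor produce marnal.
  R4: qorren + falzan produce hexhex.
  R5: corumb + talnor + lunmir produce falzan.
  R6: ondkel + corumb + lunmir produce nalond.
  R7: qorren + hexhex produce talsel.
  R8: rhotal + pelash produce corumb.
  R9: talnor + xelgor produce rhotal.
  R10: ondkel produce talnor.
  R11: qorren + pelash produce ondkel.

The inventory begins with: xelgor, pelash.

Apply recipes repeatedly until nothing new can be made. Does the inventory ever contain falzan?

No

falzan would need corumb, talnor, and lunmir (R5), but lunmir is never obtained.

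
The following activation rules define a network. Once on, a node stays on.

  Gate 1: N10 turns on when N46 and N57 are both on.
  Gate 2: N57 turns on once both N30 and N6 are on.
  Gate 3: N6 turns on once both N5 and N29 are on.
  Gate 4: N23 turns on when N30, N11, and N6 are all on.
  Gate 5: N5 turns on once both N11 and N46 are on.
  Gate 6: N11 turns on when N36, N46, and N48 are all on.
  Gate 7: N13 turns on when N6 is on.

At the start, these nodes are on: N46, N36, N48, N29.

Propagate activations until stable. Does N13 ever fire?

N36, N46, and N48 are on, so N11 turns on (Gate 6).
N11 and N46 are on, so N5 turns on (Gate 5).
Gate 3: N5 and N29 on → N6 on.
Gate 7: N6 on → N13 on.

Yes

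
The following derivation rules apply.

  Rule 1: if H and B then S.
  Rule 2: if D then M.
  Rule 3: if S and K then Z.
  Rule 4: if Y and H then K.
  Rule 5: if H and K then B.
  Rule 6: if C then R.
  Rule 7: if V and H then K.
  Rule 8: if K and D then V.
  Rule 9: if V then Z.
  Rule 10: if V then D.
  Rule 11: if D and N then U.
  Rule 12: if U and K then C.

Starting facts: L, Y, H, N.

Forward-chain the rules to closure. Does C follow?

C would need U and K (Rule 12), but U is never established.

No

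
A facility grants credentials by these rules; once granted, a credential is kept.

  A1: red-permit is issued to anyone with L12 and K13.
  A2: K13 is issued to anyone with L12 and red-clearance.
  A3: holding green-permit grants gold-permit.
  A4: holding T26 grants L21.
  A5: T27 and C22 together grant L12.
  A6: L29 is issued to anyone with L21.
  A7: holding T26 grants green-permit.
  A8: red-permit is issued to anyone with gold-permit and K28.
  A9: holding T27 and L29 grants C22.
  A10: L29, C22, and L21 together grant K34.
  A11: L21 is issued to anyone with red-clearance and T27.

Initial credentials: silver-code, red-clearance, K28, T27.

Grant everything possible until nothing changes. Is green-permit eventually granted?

green-permit would need T26 (A7), but T26 is never granted.

No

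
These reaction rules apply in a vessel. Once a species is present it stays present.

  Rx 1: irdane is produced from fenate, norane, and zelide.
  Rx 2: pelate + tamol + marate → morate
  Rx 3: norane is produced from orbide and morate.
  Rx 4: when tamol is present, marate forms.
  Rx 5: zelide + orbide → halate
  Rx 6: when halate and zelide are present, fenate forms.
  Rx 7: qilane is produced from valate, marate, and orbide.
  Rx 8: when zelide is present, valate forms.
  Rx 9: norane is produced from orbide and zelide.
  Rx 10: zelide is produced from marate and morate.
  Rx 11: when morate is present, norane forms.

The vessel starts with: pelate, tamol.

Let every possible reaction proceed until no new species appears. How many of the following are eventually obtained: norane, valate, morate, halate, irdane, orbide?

3

tamol present → marate forms (Rx 4).
pelate, tamol, and marate present → morate forms (Rx 2).
marate and morate present → zelide forms (Rx 10).
morate present → norane forms (Rx 11).
zelide present → valate forms (Rx 8).
norane: reached.
valate: reached.
morate: reached.
halate would need zelide and orbide (Rx 5), but orbide never forms.
irdane would need fenate, norane, and zelide (Rx 1), but fenate never forms.
No rule produces orbide, and it is not given.
Reached: norane, valate, and morate — 3 of the 6.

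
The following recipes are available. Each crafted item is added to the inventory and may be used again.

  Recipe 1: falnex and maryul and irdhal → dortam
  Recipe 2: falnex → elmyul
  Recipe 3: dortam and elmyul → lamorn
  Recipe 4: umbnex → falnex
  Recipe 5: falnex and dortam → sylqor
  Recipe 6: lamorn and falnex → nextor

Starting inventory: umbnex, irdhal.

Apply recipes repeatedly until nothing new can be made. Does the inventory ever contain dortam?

dortam would need falnex, maryul, and irdhal (Recipe 1), but maryul is never obtained.

No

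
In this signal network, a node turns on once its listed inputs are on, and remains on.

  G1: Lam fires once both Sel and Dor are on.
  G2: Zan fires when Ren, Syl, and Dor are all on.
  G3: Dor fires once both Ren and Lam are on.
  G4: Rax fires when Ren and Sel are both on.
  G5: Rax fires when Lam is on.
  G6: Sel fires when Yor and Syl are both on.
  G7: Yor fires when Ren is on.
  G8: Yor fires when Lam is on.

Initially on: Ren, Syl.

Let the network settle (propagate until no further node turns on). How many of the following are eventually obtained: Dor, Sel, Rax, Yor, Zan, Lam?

Ren is on, so Yor fires (G7).
Yor and Syl are on, so Sel fires (G6).
G4: Ren and Sel on → Rax on.
Dor would need Ren and Lam (G3), but Lam never turns on.
Sel: reached.
Rax: reached.
Yor: reached.
Zan would need Ren, Syl, and Dor (G2), but Dor never turns on.
Lam would need Sel and Dor (G1), but Dor never turns on.
Reached: Sel, Rax, and Yor — 3 of the 6.

3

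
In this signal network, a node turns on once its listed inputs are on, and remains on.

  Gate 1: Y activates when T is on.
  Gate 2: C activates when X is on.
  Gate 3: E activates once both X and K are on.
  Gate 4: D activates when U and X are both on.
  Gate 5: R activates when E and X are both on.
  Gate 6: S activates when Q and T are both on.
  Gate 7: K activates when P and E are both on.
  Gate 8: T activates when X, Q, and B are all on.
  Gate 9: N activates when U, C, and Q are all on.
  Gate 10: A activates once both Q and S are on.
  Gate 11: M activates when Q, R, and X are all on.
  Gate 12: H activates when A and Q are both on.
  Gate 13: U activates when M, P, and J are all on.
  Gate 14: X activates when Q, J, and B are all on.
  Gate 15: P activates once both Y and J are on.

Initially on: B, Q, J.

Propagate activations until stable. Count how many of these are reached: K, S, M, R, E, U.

Q, J, and B are on, so X activates (Gate 14).
X, Q, and B are on, so T activates (Gate 8).
Q and T are on, so S activates (Gate 6).
K would need P and E (Gate 7), but E never turns on.
S: reached.
M would need Q, R, and X (Gate 11), but R never turns on.
R would need E and X (Gate 5), but E never turns on.
E would need X and K (Gate 3), but K never turns on.
U would need M, P, and J (Gate 13), but M never turns on.
Reached: S — 1 of the 6.

1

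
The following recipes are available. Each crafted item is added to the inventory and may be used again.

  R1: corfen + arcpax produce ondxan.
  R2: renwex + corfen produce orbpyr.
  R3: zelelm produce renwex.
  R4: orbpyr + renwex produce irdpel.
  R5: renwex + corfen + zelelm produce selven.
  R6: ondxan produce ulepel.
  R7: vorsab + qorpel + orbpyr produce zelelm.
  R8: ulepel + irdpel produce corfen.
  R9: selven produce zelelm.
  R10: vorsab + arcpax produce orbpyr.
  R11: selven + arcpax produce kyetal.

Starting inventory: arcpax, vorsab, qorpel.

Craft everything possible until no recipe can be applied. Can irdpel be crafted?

Yes

Using R10, vorsab and arcpax make orbpyr.
vorsab + qorpel + orbpyr → zelelm (R7).
Using R3, zelelm makes renwex.
Using R4, orbpyr and renwex make irdpel.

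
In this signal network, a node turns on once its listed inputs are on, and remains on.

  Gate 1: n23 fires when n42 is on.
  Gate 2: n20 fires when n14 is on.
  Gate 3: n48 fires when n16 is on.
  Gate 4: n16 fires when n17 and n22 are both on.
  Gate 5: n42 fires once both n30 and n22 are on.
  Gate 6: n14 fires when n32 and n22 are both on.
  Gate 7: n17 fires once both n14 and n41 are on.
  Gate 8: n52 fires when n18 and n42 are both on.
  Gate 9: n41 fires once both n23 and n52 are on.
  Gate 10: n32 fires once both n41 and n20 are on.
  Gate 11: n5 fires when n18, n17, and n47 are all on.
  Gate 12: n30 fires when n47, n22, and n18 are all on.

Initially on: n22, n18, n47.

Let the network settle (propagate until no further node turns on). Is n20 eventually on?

n20 would need n14 (Gate 2), but n14 never turns on.

No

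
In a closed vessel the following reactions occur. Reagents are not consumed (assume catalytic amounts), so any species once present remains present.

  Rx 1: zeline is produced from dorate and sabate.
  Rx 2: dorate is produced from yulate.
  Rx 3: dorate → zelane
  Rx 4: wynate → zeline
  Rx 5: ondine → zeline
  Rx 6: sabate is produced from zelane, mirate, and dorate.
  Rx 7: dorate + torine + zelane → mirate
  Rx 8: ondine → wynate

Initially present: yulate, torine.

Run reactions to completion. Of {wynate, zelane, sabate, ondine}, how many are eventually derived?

2

yulate present → dorate forms (Rx 2).
dorate present → zelane forms (Rx 3).
dorate, torine, and zelane present → mirate forms (Rx 7).
zelane, mirate, and dorate present → sabate forms (Rx 6).
wynate would need ondine (Rx 8), but ondine never forms.
zelane: reached.
sabate: reached.
No rule produces ondine, and it is not given.
Reached: zelane and sabate — 2 of the 4.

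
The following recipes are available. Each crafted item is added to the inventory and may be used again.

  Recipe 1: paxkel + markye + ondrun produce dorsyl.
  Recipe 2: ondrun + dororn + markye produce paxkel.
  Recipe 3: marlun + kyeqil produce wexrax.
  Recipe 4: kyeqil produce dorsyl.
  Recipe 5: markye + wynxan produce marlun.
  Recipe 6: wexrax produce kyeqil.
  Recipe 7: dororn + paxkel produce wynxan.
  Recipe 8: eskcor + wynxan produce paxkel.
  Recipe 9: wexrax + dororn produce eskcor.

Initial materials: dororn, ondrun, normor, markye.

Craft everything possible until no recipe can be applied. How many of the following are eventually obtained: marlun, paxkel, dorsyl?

3

Using Recipe 2, ondrun, dororn, and markye make paxkel.
Using Recipe 1, paxkel, markye, and ondrun make dorsyl.
Using Recipe 7, dororn and paxkel make wynxan.
Using Recipe 5, markye and wynxan make marlun.
marlun: reached.
paxkel: reached.
dorsyl: reached.
All 3 are reached.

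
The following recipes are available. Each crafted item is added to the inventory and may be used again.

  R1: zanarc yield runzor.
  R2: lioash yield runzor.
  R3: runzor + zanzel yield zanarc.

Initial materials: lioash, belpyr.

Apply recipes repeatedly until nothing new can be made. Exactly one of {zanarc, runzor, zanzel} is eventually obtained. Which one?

Using R2, lioash makes runzor.
zanarc would need runzor and zanzel (R3), but zanzel is never obtained. No rule produces zanzel, and it is not given.

runzor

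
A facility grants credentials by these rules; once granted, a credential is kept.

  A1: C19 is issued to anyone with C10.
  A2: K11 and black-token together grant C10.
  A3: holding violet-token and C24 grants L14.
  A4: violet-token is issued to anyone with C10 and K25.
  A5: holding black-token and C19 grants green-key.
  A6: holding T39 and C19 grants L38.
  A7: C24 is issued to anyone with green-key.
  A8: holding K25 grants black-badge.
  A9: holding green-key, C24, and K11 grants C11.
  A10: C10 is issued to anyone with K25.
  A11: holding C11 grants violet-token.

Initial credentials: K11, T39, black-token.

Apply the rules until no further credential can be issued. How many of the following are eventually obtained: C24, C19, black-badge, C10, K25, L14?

4

Holding K11 and black-token grants C10 (A2).
Holding C10 grants C19 (A1).
Holding black-token and C19 grants green-key (A5).
Holding green-key grants C24 (A7).
Holding green-key, C24, and K11 grants C11 (A9).
Holding C11 grants violet-token (A11).
Holding violet-token and C24 grants L14 (A3).
C24: reached.
C19: reached.
black-badge would need K25 (A8), but K25 is never granted.
C10: reached.
No rule produces K25, and it is not given.
L14: reached.
Reached: C24, C19, C10, and L14 — 4 of the 6.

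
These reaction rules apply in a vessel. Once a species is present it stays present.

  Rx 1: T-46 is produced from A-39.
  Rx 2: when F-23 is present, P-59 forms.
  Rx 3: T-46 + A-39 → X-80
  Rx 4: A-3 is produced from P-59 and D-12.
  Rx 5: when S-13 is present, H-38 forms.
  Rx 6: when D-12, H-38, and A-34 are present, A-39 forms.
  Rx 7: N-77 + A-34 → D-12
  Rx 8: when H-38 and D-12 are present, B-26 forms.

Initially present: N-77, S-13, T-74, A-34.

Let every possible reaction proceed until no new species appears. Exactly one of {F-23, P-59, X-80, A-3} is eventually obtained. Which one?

S-13 present → H-38 forms (Rx 5).
N-77 and A-34 present → D-12 forms (Rx 7).
D-12, H-38, and A-34 present → A-39 forms (Rx 6).
A-39 present → T-46 forms (Rx 1).
T-46 and A-39 present → X-80 forms (Rx 3).
No rule produces F-23, and it is not given. P-59 would need F-23 (Rx 2), but F-23 never forms. A-3 would need P-59 and D-12 (Rx 4), but P-59 never forms.

X-80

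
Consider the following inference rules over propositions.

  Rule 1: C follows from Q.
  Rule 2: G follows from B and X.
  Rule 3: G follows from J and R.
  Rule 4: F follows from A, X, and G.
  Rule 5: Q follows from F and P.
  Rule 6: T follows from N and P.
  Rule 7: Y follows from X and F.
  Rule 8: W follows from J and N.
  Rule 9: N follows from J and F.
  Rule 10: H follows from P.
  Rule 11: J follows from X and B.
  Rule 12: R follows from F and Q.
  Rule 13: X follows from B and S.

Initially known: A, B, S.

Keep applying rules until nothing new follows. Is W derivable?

B and S hold, so X follows (Rule 13).
From B and X, Rule 2 gives G.
X and B hold, so J follows (Rule 11).
From A, X, and G, Rule 4 gives F.
From J and F, Rule 9 gives N.
J and N hold, so W follows (Rule 8).

Yes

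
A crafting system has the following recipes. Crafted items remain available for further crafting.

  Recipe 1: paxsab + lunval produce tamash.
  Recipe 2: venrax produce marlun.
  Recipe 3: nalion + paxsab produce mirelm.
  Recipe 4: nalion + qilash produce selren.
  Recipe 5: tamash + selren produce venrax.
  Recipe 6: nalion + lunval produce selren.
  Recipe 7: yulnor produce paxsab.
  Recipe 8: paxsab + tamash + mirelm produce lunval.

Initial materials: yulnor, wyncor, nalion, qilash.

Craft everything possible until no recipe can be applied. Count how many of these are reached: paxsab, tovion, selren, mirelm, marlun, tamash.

3

nalion + qilash → selren (Recipe 4).
Using Recipe 7, yulnor makes paxsab.
Using Recipe 3, nalion and paxsab make mirelm.
paxsab: reached.
No rule produces tovion, and it is not given.
selren: reached.
mirelm: reached.
marlun would need venrax (Recipe 2), but venrax is never obtained.
tamash would need paxsab and lunval (Recipe 1), but lunval is never obtained.
Reached: paxsab, selren, and mirelm — 3 of the 6.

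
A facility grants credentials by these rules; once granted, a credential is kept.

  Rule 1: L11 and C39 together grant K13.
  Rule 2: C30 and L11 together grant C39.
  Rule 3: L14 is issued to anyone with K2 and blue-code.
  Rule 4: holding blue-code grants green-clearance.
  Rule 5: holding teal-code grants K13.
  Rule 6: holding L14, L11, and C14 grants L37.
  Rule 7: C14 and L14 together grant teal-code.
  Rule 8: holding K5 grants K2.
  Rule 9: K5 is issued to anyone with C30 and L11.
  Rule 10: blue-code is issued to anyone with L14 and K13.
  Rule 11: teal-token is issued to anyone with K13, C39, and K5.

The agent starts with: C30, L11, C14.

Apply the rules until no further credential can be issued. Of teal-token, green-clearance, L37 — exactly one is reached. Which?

Holding C30 and L11 grants C39 (Rule 2).
Holding C30 and L11 grants K5 (Rule 9).
Holding L11 and C39 grants K13 (Rule 1).
Holding K13, C39, and K5 grants teal-token (Rule 11).
green-clearance would need blue-code (Rule 4), but blue-code is never granted. L37 would need L14, L11, and C14 (Rule 6), but L14 is never granted.

teal-token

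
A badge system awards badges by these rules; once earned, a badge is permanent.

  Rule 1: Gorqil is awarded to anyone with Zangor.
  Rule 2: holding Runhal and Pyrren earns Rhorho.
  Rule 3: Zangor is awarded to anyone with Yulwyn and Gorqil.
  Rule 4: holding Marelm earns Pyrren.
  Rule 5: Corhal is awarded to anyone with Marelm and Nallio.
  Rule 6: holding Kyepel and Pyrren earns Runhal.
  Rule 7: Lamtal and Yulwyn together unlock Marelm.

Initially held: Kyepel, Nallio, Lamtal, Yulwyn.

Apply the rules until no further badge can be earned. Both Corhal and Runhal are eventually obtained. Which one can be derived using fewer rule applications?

Corhal: With Lamtal and Yulwyn, Marelm is earned (Rule 7). With Marelm and Nallio, Corhal is earned (Rule 5). [2 rule applications]
Runhal: With Lamtal and Yulwyn, Marelm is earned (Rule 7). With Marelm, Pyrren is earned (Rule 4). With Kyepel and Pyrren, Runhal is earned (Rule 6). [3 rule applications]
Corhal needs fewer.

Corhal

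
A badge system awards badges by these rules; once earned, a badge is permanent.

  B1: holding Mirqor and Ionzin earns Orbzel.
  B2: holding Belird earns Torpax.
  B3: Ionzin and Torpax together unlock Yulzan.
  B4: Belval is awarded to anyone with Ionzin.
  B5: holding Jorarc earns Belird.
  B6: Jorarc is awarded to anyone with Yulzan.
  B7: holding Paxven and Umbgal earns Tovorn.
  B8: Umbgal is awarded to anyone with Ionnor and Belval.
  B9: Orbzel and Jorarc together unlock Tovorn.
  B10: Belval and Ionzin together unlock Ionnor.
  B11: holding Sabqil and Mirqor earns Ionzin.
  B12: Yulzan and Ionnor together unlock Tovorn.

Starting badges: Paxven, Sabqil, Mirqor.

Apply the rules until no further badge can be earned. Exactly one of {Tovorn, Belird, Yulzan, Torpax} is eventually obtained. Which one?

Tovorn

With Sabqil and Mirqor, Ionzin is earned (B11).
With Ionzin, Belval is earned (B4).
With Belval and Ionzin, Ionnor is earned (B10).
With Ionnor and Belval, Umbgal is earned (B8).
With Paxven and Umbgal, Tovorn is earned (B7).
Belird would need Jorarc (B5), but Jorarc is never earned. Torpax would need Belird (B2), but Belird is never earned. Yulzan would need Ionzin and Torpax (B3), but Torpax is never earned.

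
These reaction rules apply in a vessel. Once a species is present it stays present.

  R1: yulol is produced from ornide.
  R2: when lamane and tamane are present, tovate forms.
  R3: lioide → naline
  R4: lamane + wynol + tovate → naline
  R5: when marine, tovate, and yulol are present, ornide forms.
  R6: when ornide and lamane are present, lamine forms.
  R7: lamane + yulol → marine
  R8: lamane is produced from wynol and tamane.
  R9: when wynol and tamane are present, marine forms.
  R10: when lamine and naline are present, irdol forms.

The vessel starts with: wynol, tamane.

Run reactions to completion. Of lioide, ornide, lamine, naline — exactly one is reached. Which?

naline

wynol and tamane present → lamane forms (R8).
lamane and tamane present → tovate forms (R2).
lamane, wynol, and tovate present → naline forms (R4).
No rule produces lioide, and it is not given. lamine would need ornide and lamane (R6), but ornide never forms. ornide would need marine, tovate, and yulol (R5), but yulol never forms.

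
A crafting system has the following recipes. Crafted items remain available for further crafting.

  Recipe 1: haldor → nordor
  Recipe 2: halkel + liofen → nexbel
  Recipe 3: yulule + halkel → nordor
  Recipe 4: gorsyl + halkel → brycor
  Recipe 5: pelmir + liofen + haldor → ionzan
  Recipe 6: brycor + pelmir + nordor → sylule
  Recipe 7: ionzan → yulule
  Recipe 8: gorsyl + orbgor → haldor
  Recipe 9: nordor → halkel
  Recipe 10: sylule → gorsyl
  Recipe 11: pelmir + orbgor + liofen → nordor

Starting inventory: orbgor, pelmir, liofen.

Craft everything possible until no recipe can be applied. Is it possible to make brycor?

No

brycor would need gorsyl and halkel (Recipe 4), but gorsyl is never obtained.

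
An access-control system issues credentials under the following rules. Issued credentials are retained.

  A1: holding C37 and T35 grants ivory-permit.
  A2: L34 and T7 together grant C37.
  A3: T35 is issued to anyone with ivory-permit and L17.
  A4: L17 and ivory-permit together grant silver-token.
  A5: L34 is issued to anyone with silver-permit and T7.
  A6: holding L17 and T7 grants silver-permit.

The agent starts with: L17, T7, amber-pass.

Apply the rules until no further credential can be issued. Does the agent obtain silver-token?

No

silver-token would need L17 and ivory-permit (A4), but ivory-permit is never granted.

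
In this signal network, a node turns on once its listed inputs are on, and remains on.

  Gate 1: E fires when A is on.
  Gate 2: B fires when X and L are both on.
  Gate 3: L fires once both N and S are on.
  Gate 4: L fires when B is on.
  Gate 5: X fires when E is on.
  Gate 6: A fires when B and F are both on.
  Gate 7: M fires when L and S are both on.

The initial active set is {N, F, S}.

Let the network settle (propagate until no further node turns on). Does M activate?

Yes

N and S are on, so L fires (Gate 3).
L and S are on, so M fires (Gate 7).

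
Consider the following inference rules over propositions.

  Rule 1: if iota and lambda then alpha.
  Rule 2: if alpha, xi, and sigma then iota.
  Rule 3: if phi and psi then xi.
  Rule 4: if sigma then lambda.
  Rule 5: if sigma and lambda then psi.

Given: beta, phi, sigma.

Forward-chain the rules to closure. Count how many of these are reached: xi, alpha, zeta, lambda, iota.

2

sigma holds, so lambda follows (Rule 4).
sigma and lambda hold, so psi follows (Rule 5).
From phi and psi, Rule 3 gives xi.
xi: reached.
alpha would need iota and lambda (Rule 1), but iota is never established.
No rule produces zeta, and it is not given.
lambda: reached.
iota would need alpha, xi, and sigma (Rule 2), but alpha is never established.
Reached: xi and lambda — 2 of the 5.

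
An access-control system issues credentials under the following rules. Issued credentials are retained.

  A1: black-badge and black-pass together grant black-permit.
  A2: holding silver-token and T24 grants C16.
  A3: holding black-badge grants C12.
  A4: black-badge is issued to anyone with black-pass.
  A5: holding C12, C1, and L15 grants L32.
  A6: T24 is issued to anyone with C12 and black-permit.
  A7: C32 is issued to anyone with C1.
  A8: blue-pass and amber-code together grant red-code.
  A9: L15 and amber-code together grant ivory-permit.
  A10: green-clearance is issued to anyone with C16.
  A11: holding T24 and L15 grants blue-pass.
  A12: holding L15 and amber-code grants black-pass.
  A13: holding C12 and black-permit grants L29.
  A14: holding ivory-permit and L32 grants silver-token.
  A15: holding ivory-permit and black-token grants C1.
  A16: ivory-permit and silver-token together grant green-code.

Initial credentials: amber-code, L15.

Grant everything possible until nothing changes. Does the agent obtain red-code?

Yes

Holding L15 and amber-code grants black-pass (A12).
Holding black-pass grants black-badge (A4).
Holding black-badge and black-pass grants black-permit (A1).
Holding black-badge grants C12 (A3).
Holding C12 and black-permit grants T24 (A6).
Holding T24 and L15 grants blue-pass (A11).
Holding blue-pass and amber-code grants red-code (A8).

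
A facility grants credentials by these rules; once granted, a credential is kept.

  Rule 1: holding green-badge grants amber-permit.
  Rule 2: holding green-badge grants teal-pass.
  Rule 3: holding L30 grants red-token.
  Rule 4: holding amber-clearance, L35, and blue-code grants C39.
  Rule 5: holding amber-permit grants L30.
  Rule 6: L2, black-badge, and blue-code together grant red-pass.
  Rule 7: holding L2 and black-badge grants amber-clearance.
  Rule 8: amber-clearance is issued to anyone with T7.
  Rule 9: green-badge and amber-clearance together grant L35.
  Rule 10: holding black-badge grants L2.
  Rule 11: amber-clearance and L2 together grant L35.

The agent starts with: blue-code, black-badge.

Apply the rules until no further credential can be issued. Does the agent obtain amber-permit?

No

amber-permit would need green-badge (Rule 1), but green-badge is never granted.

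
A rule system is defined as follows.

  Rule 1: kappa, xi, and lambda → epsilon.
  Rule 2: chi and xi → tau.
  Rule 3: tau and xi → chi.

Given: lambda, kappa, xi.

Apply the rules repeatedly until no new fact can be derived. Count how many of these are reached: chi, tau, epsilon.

1

kappa, xi, and lambda hold, so epsilon follows (Rule 1).
chi would need tau and xi (Rule 3), but tau is never established.
tau would need chi and xi (Rule 2), but chi is never established.
epsilon: reached.
Reached: epsilon — 1 of the 3.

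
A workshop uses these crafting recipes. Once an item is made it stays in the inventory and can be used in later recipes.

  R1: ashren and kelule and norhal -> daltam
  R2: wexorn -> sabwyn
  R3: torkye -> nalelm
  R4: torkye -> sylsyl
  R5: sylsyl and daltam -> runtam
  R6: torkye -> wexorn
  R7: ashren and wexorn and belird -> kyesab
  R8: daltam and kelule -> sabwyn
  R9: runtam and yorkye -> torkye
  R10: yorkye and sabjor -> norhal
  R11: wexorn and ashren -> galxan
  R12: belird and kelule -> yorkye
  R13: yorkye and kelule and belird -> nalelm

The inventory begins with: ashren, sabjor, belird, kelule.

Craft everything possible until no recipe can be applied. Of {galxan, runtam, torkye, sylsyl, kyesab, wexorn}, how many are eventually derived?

galxan would need wexorn and ashren (R11), but wexorn is never obtained.
runtam would need sylsyl and daltam (R5), but sylsyl is never obtained.
torkye would need runtam and yorkye (R9), but runtam is never obtained.
sylsyl would need torkye (R4), but torkye is never obtained.
kyesab would need ashren, wexorn, and belird (R7), but wexorn is never obtained.
wexorn would need torkye (R6), but torkye is never obtained.
None of the 6 are reached.

0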